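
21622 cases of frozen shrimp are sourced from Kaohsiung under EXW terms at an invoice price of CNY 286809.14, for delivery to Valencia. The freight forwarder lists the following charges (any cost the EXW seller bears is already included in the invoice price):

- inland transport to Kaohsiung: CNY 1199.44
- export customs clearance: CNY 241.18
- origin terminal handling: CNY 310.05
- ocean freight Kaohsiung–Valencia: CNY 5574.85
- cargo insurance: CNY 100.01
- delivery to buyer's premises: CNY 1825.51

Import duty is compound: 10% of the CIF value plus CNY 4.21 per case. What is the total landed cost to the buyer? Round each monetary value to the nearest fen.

EXW: the seller makes goods available at their premises; the buyer bears all onward costs.
CIF value = EXW price + inland to port + export clearance + origin terminal + freight + insurance = 286809.14 + 1199.44 + 241.18 + 310.05 + 5574.85 + 100.01 = 294234.67
Ad valorem component: 294234.67 × 10% = 29423.47
Specific component: 21622 × 4.21 = 91028.62
Import duty = 29423.47 + 91028.62 = 120452.09
Buyer bears: inland to port 1199.44 + export clearance 241.18 + origin terminal 310.05 + freight 5574.85 + insurance 100.01 + delivery 1825.51 + duty 120452.09 = 129703.13
Landed cost = invoice 286809.14 + 129703.13 = 416512.27

Total landed cost: CNY 416512.27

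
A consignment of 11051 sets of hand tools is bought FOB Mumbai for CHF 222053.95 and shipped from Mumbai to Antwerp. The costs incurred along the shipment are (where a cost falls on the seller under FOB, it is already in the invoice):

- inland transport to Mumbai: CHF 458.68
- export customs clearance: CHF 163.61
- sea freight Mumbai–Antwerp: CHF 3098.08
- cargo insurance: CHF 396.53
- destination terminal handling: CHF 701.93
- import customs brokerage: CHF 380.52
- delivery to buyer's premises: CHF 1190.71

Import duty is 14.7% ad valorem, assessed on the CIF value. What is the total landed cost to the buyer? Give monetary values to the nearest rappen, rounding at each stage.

FOB: the seller bears costs until goods are on board at the origin port; the buyer bears freight, insurance and all costs thereafter.
Already in the invoice (seller's account under FOB): inland to port, export clearance — exclude.
CIF value = FOB price + freight + insurance = 222053.95 + 3098.08 + 396.53 = 225548.56
Import duty = 225548.56 × 14.7% = 33155.64
Buyer bears: freight 3098.08 + insurance 396.53 + destination terminal 701.93 + brokerage 380.52 + delivery 1190.71 + duty 33155.64 = 38923.41
Landed cost = invoice 222053.95 + 38923.41 = 260977.36

Total landed cost: CHF 260977.36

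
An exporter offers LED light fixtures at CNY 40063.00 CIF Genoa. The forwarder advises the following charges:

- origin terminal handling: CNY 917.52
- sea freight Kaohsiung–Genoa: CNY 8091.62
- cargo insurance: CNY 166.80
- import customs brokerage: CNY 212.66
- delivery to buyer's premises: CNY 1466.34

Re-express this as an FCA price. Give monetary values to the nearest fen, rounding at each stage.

FCA price: CNY 30887.06

Not relevant to the conversion: brokerage, delivery — on the buyer under both terms; not part of either seller's price.
From CIF to FCA, the seller no longer bears: origin terminal, freight, insurance.
FCA price = 40063.00 − 917.52 − 8091.62 − 166.80 = 30887.06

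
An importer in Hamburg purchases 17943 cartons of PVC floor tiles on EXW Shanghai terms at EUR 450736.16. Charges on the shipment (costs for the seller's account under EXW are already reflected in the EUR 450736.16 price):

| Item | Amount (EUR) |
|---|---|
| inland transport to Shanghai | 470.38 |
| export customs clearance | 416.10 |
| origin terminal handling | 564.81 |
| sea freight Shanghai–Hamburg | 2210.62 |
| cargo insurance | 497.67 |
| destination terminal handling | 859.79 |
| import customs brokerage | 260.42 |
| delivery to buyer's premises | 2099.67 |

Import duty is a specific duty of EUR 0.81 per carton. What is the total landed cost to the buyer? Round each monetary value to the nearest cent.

Total landed cost: EUR 472649.45

EXW: the seller makes goods available at their premises; the buyer bears all onward costs.
CIF value = EXW price + inland to port + export clearance + origin terminal + freight + insurance = 450736.16 + 470.38 + 416.10 + 564.81 + 2210.62 + 497.67 = 454895.74
Import duty = 17943 × 0.81 = 14533.83
Buyer bears: inland to port 470.38 + export clearance 416.10 + origin terminal 564.81 + freight 2210.62 + insurance 497.67 + destination terminal 859.79 + brokerage 260.42 + delivery 2099.67 + duty 14533.83 = 21913.29
Landed cost = invoice 450736.16 + 21913.29 = 472649.45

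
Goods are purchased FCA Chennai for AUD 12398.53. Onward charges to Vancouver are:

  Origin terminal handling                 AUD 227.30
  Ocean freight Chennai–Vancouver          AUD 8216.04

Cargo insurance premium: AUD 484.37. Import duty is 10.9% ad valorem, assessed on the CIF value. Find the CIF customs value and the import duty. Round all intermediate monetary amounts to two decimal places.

CIF = FCA price + pre-shipment costs + freight + insurance
CIF = 12398.53 + 227.30 + 8216.04 + 484.37 = 21326.24
Import duty = 21326.24 × 10.9% = 2324.56

CIF value: AUD 21326.24; import duty: AUD 2324.56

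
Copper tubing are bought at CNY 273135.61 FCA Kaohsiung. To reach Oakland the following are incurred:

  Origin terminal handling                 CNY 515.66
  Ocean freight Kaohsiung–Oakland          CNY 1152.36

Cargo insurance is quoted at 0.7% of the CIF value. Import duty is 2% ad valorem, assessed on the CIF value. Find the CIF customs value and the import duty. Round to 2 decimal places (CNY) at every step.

Let C be the CIF value. C = FCA price + pre-shipment costs + freight + 0.7% × C
C − 0.7% × C = 273135.61 + 515.66 + 1152.36
0.993 × C = 274803.63
C = 274803.63 / 0.993 = 276740.82
Insurance premium = 0.7% × 276740.82 = 1937.19
Import duty = 276740.82 × 2% = 5534.82

CIF value: CNY 276740.82; import duty: CNY 5534.82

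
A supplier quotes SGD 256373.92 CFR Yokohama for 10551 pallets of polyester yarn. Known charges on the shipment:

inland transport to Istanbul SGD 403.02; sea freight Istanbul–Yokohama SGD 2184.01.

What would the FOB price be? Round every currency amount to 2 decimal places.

Not relevant to the conversion: inland to port — on the seller under both CFR and FOB; already in the CFR price and stays in the FOB price.
From CFR to FOB, the seller no longer bears: freight.
FOB price = 256373.92 − 2184.01 = 254189.91

FOB price: SGD 254189.91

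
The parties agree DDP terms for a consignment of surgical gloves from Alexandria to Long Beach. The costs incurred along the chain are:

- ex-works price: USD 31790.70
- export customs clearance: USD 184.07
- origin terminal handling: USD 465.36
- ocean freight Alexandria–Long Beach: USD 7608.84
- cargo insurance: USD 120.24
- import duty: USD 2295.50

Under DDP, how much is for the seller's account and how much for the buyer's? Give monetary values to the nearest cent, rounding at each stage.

DDP: the seller bears all costs including import duty.
Seller's account: goods 31790.70 + export clearance 184.07 + origin terminal 465.36 + freight 7608.84 + insurance 120.24 + duty 2295.50 = 42464.71
Buyer's account: 0.00

Seller: USD 42464.71; buyer: USD 0.00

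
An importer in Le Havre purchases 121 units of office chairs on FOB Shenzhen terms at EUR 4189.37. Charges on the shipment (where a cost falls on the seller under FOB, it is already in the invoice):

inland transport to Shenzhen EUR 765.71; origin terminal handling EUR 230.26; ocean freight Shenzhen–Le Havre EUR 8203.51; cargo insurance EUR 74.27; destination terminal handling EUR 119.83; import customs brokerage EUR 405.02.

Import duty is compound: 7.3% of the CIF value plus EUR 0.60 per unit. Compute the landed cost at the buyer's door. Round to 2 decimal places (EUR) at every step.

Total landed cost: EUR 13974.70

FOB: the seller bears costs until goods are on board at the origin port; the buyer bears freight, insurance and all costs thereafter.
Already in the invoice (seller's account under FOB): inland to port, origin terminal — exclude.
CIF value = FOB price + freight + insurance = 4189.37 + 8203.51 + 74.27 = 12467.15
Ad valorem component: 12467.15 × 7.3% = 910.10
Specific component: 121 × 0.60 = 72.60
Import duty = 910.10 + 72.60 = 982.70
Buyer bears: freight 8203.51 + insurance 74.27 + destination terminal 119.83 + brokerage 405.02 + duty 982.70 = 9785.33
Landed cost = invoice 4189.37 + 9785.33 = 13974.70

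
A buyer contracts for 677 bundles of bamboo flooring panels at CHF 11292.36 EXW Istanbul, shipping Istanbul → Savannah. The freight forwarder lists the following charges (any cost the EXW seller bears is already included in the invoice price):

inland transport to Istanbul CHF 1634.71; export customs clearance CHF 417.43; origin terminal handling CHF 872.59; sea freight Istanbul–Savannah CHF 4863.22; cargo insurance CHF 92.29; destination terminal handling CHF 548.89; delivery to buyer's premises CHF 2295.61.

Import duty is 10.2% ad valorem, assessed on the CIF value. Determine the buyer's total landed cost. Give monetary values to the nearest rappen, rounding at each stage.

Total landed cost: CHF 23972.71

EXW: the seller makes goods available at their premises; the buyer bears all onward costs.
CIF value = EXW price + inland to port + export clearance + origin terminal + freight + insurance = 11292.36 + 1634.71 + 417.43 + 872.59 + 4863.22 + 92.29 = 19172.60
Import duty = 19172.60 × 10.2% = 1955.61
Buyer bears: inland to port 1634.71 + export clearance 417.43 + origin terminal 872.59 + freight 4863.22 + insurance 92.29 + destination terminal 548.89 + delivery 2295.61 + duty 1955.61 = 12680.35
Landed cost = invoice 11292.36 + 12680.35 = 23972.71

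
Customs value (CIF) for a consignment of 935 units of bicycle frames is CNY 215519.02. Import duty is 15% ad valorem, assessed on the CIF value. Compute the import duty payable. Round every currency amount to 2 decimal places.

Import duty: CNY 32327.85

Import duty = 215519.02 × 15% = 32327.85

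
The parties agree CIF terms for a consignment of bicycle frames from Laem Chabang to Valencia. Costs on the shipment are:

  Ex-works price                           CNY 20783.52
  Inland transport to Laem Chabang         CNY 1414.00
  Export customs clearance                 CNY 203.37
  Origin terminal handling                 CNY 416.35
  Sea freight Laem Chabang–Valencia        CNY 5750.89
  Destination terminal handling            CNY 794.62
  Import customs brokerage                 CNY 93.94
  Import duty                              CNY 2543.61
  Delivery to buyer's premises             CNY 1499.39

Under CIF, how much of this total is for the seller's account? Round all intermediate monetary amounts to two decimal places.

Seller's account: CNY 28568.13

CIF: the seller pays costs through ocean freight and marine insurance to the destination port.
Seller's account: goods 20783.52 + inland to port 1414.00 + export clearance 203.37 + origin terminal 416.35 + freight 5750.89 = 28568.13
Buyer's account: destination terminal 794.62 + brokerage 93.94 + duty 2543.61 + delivery 1499.39 = 4931.56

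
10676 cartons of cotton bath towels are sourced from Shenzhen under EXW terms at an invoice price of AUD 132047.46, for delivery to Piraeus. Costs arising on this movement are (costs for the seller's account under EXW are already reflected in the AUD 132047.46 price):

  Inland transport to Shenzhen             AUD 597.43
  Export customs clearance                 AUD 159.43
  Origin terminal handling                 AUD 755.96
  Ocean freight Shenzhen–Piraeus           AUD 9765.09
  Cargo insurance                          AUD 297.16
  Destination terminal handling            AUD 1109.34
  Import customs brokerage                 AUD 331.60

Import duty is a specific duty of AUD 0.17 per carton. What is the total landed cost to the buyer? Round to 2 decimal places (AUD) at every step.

Total landed cost: AUD 146878.39

EXW: the seller makes goods available at their premises; the buyer bears all onward costs.
CIF value = EXW price + inland to port + export clearance + origin terminal + freight + insurance = 132047.46 + 597.43 + 159.43 + 755.96 + 9765.09 + 297.16 = 143622.53
Import duty = 10676 × 0.17 = 1814.92
Buyer bears: inland to port 597.43 + export clearance 159.43 + origin terminal 755.96 + freight 9765.09 + insurance 297.16 + destination terminal 1109.34 + brokerage 331.60 + duty 1814.92 = 14830.93
Landed cost = invoice 132047.46 + 14830.93 = 146878.39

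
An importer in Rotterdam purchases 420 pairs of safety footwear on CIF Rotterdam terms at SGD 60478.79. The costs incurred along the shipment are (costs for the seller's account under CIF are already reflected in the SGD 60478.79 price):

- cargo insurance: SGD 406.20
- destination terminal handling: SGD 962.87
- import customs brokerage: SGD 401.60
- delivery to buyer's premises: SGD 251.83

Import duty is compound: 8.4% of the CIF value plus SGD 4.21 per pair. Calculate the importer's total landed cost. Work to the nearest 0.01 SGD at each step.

CIF: the seller pays costs through ocean freight and marine insurance to the destination port.
Already in the invoice (seller's account under CIF): insurance — exclude.
The CIF price already equals the CIF value: 60478.79
Ad valorem component: 60478.79 × 8.4% = 5080.22
Specific component: 420 × 4.21 = 1768.20
Import duty = 5080.22 + 1768.20 = 6848.42
Buyer bears: destination terminal 962.87 + brokerage 401.60 + delivery 251.83 + duty 6848.42 = 8464.72
Landed cost = invoice 60478.79 + 8464.72 = 68943.51

Total landed cost: SGD 68943.51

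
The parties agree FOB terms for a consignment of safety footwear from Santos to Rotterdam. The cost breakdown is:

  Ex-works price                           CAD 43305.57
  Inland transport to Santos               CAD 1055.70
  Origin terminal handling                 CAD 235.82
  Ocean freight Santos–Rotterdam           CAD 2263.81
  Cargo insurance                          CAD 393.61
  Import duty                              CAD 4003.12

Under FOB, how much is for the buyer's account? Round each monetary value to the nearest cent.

FOB: the seller bears costs until goods are on board at the origin port; the buyer bears freight, insurance and all costs thereafter.
Seller's account: goods 43305.57 + inland to port 1055.70 + origin terminal 235.82 = 44597.09
Buyer's account: freight 2263.81 + insurance 393.61 + duty 4003.12 = 6660.54

Buyer's account: CAD 6660.54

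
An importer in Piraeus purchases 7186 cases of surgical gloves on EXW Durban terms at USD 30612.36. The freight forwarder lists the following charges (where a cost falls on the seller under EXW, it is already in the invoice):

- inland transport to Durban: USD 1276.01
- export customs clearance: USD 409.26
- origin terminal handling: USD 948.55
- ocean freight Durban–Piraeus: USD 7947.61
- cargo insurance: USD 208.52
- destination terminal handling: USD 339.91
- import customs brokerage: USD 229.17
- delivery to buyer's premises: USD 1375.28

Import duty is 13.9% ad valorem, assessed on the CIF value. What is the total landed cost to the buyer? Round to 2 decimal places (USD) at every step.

EXW: the seller makes goods available at their premises; the buyer bears all onward costs.
CIF value = EXW price + inland to port + export clearance + origin terminal + freight + insurance = 30612.36 + 1276.01 + 409.26 + 948.55 + 7947.61 + 208.52 = 41402.31
Import duty = 41402.31 × 13.9% = 5754.92
Buyer bears: inland to port 1276.01 + export clearance 409.26 + origin terminal 948.55 + freight 7947.61 + insurance 208.52 + destination terminal 339.91 + brokerage 229.17 + delivery 1375.28 + duty 5754.92 = 18489.23
Landed cost = invoice 30612.36 + 18489.23 = 49101.59

Total landed cost: USD 49101.59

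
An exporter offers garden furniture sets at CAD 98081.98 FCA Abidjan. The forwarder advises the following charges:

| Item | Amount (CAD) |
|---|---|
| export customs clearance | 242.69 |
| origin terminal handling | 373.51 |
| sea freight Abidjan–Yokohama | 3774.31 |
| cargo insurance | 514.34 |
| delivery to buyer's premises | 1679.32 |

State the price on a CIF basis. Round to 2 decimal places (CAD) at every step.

CIF price: CAD 102744.14

Not relevant to the conversion: export clearance — on the seller under both FCA and CIF; already in the FCA price and stays in the CIF price. delivery — on the buyer under both terms; not part of either seller's price.
From FCA to CIF, the seller additionally bears: origin terminal, freight, insurance.
CIF price = 98081.98 + 373.51 + 3774.31 + 514.34 = 102744.14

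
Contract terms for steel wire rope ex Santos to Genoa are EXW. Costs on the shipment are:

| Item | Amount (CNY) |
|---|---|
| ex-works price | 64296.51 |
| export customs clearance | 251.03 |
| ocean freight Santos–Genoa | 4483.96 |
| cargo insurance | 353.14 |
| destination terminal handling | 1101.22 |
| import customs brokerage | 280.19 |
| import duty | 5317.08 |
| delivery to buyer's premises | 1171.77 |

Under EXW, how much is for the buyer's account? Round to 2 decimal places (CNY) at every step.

EXW: the seller makes goods available at their premises; the buyer bears all onward costs.
Seller's account: goods 64296.51 = 64296.51
Buyer's account: export clearance 251.03 + freight 4483.96 + insurance 353.14 + destination terminal 1101.22 + brokerage 280.19 + duty 5317.08 + delivery 1171.77 = 12958.39

Buyer's account: CNY 12958.39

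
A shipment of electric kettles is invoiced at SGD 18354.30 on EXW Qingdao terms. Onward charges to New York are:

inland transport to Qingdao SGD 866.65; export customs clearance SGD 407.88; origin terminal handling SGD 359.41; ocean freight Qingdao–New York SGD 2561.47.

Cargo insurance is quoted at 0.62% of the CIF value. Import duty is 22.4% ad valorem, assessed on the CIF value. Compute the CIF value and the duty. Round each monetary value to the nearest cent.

Let C be the CIF value. C = EXW price + pre-shipment costs + freight + 0.62% × C
C − 0.62% × C = 18354.30 + 866.65 + 407.88 + 359.41 + 2561.47
0.9938 × C = 22549.71
C = 22549.71 / 0.9938 = 22690.39
Insurance premium = 0.62% × 22690.39 = 140.68
Import duty = 22690.39 × 22.4% = 5082.65

CIF value: SGD 22690.39; import duty: SGD 5082.65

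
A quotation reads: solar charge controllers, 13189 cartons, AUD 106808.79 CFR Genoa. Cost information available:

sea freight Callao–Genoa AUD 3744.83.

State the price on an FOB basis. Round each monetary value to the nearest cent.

From CFR to FOB, the seller no longer bears: freight.
FOB price = 106808.79 − 3744.83 = 103063.96

FOB price: AUD 103063.96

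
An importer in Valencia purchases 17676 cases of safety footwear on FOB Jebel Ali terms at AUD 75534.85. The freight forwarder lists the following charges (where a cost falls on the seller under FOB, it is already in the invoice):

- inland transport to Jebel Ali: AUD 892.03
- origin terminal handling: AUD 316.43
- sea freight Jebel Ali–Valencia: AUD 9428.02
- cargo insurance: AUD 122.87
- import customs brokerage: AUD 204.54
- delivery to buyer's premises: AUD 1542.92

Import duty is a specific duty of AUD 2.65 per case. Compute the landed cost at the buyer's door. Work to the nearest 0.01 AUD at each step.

Total landed cost: AUD 133674.60

FOB: the seller bears costs until goods are on board at the origin port; the buyer bears freight, insurance and all costs thereafter.
Already in the invoice (seller's account under FOB): inland to port, origin terminal — exclude.
CIF value = FOB price + freight + insurance = 75534.85 + 9428.02 + 122.87 = 85085.74
Import duty = 17676 × 2.65 = 46841.40
Buyer bears: freight 9428.02 + insurance 122.87 + brokerage 204.54 + delivery 1542.92 + duty 46841.40 = 58139.75
Landed cost = invoice 75534.85 + 58139.75 = 133674.60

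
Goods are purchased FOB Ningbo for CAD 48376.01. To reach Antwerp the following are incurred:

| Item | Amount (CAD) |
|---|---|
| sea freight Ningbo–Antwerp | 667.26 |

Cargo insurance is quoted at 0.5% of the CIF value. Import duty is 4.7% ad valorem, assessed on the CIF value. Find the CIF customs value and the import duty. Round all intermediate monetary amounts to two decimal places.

Let C be the CIF value. C = FOB price + freight + 0.5% × C
C − 0.5% × C = 48376.01 + 667.26
0.995 × C = 49043.27
C = 49043.27 / 0.995 = 49289.72
Insurance premium = 0.5% × 49289.72 = 246.45
Import duty = 49289.72 × 4.7% = 2316.62

CIF value: CAD 49289.72; import duty: CAD 2316.62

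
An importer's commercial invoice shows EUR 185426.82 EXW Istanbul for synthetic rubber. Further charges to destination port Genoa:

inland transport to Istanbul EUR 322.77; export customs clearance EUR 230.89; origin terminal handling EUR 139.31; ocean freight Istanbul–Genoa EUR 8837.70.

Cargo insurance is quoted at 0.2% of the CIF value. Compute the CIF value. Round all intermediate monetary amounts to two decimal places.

Let C be the CIF value. C = EXW price + pre-shipment costs + freight + 0.2% × C
C − 0.2% × C = 185426.82 + 322.77 + 230.89 + 139.31 + 8837.70
0.998 × C = 194957.49
C = 194957.49 / 0.998 = 195348.19
Insurance premium = 0.2% × 195348.19 = 390.70

CIF value: EUR 195348.19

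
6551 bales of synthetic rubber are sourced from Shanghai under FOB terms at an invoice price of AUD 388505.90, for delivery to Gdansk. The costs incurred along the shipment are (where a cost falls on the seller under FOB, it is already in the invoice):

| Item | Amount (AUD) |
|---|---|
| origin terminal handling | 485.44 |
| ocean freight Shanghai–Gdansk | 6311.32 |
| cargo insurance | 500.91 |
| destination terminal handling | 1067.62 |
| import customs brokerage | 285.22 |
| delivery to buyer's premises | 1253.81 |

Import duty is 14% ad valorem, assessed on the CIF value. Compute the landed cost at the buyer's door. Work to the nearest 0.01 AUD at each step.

Total landed cost: AUD 453269.32

FOB: the seller bears costs until goods are on board at the origin port; the buyer bears freight, insurance and all costs thereafter.
Already in the invoice (seller's account under FOB): origin terminal — exclude.
CIF value = FOB price + freight + insurance = 388505.90 + 6311.32 + 500.91 = 395318.13
Import duty = 395318.13 × 14% = 55344.54
Buyer bears: freight 6311.32 + insurance 500.91 + destination terminal 1067.62 + brokerage 285.22 + delivery 1253.81 + duty 55344.54 = 64763.42
Landed cost = invoice 388505.90 + 64763.42 = 453269.32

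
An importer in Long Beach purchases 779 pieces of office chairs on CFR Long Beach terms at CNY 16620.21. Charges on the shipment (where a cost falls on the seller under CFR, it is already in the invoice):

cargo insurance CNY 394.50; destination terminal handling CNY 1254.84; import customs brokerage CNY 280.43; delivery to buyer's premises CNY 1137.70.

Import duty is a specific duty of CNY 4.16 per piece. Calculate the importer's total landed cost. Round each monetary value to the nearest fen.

Total landed cost: CNY 22928.32

CFR: the seller pays costs through ocean freight to the destination port, but not insurance.
CIF value = CFR price + insurance = 16620.21 + 394.50 = 17014.71
Import duty = 779 × 4.16 = 3240.64
Buyer bears: insurance 394.50 + destination terminal 1254.84 + brokerage 280.43 + delivery 1137.70 + duty 3240.64 = 6308.11
Landed cost = invoice 16620.21 + 6308.11 = 22928.32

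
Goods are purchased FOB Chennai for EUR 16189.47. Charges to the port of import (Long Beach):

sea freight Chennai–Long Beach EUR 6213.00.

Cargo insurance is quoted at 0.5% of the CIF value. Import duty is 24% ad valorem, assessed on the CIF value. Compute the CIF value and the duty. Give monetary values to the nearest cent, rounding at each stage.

Let C be the CIF value. C = FOB price + freight + 0.5% × C
C − 0.5% × C = 16189.47 + 6213.00
0.995 × C = 22402.47
C = 22402.47 / 0.995 = 22515.05
Insurance premium = 0.5% × 22515.05 = 112.58
Import duty = 22515.05 × 24% = 5403.61

CIF value: EUR 22515.05; import duty: EUR 5403.61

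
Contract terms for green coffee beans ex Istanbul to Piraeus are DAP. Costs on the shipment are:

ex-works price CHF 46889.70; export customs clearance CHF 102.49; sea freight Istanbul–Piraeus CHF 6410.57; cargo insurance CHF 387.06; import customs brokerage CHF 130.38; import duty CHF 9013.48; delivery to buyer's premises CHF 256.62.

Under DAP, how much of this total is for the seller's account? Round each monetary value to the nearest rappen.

Seller's account: CHF 54046.44

DAP: the seller bears all costs to the named destination except import duty and clearance.
Seller's account: goods 46889.70 + export clearance 102.49 + freight 6410.57 + insurance 387.06 + delivery 256.62 = 54046.44
Buyer's account: brokerage 130.38 + duty 9013.48 = 9143.86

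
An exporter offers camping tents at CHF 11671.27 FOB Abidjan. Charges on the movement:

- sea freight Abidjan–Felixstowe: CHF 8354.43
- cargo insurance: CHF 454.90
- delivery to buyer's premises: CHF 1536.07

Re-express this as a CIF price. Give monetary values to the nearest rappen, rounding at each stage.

CIF price: CHF 20480.60

Not relevant to the conversion: delivery — on the buyer under both terms; not part of either seller's price.
From FOB to CIF, the seller additionally bears: freight, insurance.
CIF price = 11671.27 + 8354.43 + 454.90 = 20480.60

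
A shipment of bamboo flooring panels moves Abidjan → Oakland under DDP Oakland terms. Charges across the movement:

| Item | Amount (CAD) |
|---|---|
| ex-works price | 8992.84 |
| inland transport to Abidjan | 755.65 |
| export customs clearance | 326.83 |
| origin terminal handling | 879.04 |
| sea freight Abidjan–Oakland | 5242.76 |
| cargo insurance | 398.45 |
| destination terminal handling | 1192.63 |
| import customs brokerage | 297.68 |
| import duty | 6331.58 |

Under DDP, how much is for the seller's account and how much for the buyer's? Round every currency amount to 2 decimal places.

Seller: CAD 24417.46; buyer: CAD 0.00

DDP: the seller bears all costs including import duty.
Seller's account: goods 8992.84 + inland to port 755.65 + export clearance 326.83 + origin terminal 879.04 + freight 5242.76 + insurance 398.45 + destination terminal 1192.63 + brokerage 297.68 + duty 6331.58 = 24417.46
Buyer's account: 0.00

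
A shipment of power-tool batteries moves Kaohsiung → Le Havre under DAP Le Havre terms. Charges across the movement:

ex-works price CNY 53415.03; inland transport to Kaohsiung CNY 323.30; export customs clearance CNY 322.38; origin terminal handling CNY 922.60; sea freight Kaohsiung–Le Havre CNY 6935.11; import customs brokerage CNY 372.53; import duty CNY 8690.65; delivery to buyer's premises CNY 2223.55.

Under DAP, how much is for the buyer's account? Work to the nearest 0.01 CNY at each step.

Buyer's account: CNY 9063.18

DAP: the seller bears all costs to the named destination except import duty and clearance.
Seller's account: goods 53415.03 + inland to port 323.30 + export clearance 322.38 + origin terminal 922.60 + freight 6935.11 + delivery 2223.55 = 64141.97
Buyer's account: brokerage 372.53 + duty 8690.65 = 9063.18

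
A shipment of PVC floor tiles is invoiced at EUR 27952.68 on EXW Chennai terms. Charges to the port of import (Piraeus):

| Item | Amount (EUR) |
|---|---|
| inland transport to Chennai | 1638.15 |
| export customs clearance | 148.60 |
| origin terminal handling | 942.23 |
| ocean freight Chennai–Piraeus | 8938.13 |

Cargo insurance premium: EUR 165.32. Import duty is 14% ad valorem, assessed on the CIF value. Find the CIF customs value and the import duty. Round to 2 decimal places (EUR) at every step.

CIF value: EUR 39785.11; import duty: EUR 5569.92

CIF = EXW price + pre-shipment costs + freight + insurance
CIF = 27952.68 + 1638.15 + 148.60 + 942.23 + 8938.13 + 165.32 = 39785.11
Import duty = 39785.11 × 14% = 5569.92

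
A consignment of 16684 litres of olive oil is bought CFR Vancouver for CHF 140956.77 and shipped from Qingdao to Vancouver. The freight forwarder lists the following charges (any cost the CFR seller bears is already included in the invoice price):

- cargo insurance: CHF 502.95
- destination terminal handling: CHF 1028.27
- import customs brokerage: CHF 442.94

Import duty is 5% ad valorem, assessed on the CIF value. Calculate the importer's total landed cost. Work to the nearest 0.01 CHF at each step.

Total landed cost: CHF 150003.92

CFR: the seller pays costs through ocean freight to the destination port, but not insurance.
CIF value = CFR price + insurance = 140956.77 + 502.95 = 141459.72
Import duty = 141459.72 × 5% = 7072.99
Buyer bears: insurance 502.95 + destination terminal 1028.27 + brokerage 442.94 + duty 7072.99 = 9047.15
Landed cost = invoice 140956.77 + 9047.15 = 150003.92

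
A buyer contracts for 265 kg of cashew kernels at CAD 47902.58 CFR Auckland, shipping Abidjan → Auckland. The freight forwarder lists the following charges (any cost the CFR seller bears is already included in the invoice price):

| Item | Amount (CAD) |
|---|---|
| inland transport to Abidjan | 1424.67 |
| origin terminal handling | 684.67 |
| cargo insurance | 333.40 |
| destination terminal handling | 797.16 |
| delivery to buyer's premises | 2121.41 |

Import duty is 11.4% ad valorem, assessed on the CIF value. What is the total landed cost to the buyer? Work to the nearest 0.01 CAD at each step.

CFR: the seller pays costs through ocean freight to the destination port, but not insurance.
Already in the invoice (seller's account under CFR): inland to port, origin terminal — exclude.
CIF value = CFR price + insurance = 47902.58 + 333.40 = 48235.98
Import duty = 48235.98 × 11.4% = 5498.90
Buyer bears: insurance 333.40 + destination terminal 797.16 + delivery 2121.41 + duty 5498.90 = 8750.87
Landed cost = invoice 47902.58 + 8750.87 = 56653.45

Total landed cost: CAD 56653.45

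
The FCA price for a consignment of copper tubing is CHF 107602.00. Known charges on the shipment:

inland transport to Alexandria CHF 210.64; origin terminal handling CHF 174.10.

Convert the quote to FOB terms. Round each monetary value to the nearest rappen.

Not relevant to the conversion: inland to port — on the seller under both FCA and FOB; already in the FCA price and stays in the FOB price.
From FCA to FOB, the seller additionally bears: origin terminal.
FOB price = 107602.00 + 174.10 = 107776.10

FOB price: CHF 107776.10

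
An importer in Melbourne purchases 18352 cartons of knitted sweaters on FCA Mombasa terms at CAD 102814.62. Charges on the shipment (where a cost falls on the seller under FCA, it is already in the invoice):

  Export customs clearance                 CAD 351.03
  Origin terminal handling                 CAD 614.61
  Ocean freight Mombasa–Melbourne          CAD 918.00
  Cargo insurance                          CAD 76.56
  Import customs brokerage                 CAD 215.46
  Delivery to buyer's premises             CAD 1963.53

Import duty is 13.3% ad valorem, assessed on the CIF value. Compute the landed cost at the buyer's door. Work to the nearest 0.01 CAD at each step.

Total landed cost: CAD 120491.14

FCA: the seller delivers export-cleared goods to the carrier; the buyer bears costs from that point.
Already in the invoice (seller's account under FCA): export clearance — exclude.
CIF value = FCA price + origin terminal + freight + insurance = 102814.62 + 614.61 + 918.00 + 76.56 = 104423.79
Import duty = 104423.79 × 13.3% = 13888.36
Buyer bears: origin terminal 614.61 + freight 918.00 + insurance 76.56 + brokerage 215.46 + delivery 1963.53 + duty 13888.36 = 17676.52
Landed cost = invoice 102814.62 + 17676.52 = 120491.14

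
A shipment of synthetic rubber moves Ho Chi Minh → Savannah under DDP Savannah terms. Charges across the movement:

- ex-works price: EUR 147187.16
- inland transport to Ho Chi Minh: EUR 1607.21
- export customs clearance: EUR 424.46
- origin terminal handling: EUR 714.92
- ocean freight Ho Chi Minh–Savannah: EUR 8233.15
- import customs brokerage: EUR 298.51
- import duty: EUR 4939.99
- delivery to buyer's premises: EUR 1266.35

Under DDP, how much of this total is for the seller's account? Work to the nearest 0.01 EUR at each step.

DDP: the seller bears all costs including import duty.
Seller's account: goods 147187.16 + inland to port 1607.21 + export clearance 424.46 + origin terminal 714.92 + freight 8233.15 + brokerage 298.51 + duty 4939.99 + delivery 1266.35 = 164671.75
Buyer's account: 0.00

Seller's account: EUR 164671.75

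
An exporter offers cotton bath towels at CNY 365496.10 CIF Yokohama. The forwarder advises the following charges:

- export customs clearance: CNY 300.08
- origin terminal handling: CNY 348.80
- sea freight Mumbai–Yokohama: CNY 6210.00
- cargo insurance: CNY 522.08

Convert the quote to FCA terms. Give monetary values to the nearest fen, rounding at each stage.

Not relevant to the conversion: export clearance — on the seller under both CIF and FCA; already in the CIF price and stays in the FCA price.
From CIF to FCA, the seller no longer bears: origin terminal, freight, insurance.
FCA price = 365496.10 − 348.80 − 6210.00 − 522.08 = 358415.22

FCA price: CNY 358415.22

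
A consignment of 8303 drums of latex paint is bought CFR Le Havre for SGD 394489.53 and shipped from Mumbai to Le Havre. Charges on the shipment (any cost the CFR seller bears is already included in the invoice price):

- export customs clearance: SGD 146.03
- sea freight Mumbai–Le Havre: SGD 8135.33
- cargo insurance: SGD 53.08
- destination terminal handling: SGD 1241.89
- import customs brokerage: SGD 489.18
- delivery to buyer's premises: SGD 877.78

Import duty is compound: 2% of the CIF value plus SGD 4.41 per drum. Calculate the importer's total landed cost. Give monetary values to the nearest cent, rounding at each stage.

Total landed cost: SGD 441658.54

CFR: the seller pays costs through ocean freight to the destination port, but not insurance.
Already in the invoice (seller's account under CFR): export clearance, freight — exclude.
CIF value = CFR price + insurance = 394489.53 + 53.08 = 394542.61
Ad valorem component: 394542.61 × 2% = 7890.85
Specific component: 8303 × 4.41 = 36616.23
Import duty = 7890.85 + 36616.23 = 44507.08
Buyer bears: insurance 53.08 + destination terminal 1241.89 + brokerage 489.18 + delivery 877.78 + duty 44507.08 = 47169.01
Landed cost = invoice 394489.53 + 47169.01 = 441658.54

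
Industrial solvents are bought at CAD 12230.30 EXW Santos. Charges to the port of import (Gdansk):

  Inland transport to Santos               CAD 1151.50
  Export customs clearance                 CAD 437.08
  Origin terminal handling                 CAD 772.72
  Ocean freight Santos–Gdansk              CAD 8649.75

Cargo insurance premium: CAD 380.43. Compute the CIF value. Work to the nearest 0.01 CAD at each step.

CIF = EXW price + pre-shipment costs + freight + insurance
CIF = 12230.30 + 1151.50 + 437.08 + 772.72 + 8649.75 + 380.43 = 23621.78

CIF value: CAD 23621.78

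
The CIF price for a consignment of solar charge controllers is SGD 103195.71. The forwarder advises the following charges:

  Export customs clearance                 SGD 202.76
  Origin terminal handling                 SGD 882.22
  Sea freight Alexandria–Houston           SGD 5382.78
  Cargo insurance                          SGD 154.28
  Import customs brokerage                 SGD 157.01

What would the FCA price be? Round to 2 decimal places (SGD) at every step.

FCA price: SGD 96776.43

Not relevant to the conversion: export clearance — on the seller under both CIF and FCA; already in the CIF price and stays in the FCA price. brokerage — on the buyer under both terms; not part of either seller's price.
From CIF to FCA, the seller no longer bears: origin terminal, freight, insurance.
FCA price = 103195.71 − 882.22 − 5382.78 − 154.28 = 96776.43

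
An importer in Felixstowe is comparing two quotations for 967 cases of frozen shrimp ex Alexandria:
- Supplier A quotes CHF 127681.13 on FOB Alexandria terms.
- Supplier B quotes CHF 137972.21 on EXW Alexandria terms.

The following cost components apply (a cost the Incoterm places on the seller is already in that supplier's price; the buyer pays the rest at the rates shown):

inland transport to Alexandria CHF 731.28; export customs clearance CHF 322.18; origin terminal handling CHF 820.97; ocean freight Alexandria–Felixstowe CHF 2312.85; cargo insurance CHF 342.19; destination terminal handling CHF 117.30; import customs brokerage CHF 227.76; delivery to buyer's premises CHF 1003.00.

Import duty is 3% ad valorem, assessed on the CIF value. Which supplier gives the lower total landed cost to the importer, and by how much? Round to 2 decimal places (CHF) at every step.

Supplier A (FOB):
CIF value = FOB price + freight + insurance = 127681.13 + 2312.85 + 342.19 = 130336.17
Import duty = 130336.17 × 3% = 3910.09
Buyer bears (A): 2312.85 + 342.19 + 117.30 + 227.76 + 1003.00 = 4003.10
Landed cost (A) = invoice 127681.13 + 4003.10 + duty 3910.09 = 135594.32
Supplier B (EXW):
CIF value = EXW price + inland to port + export clearance + origin terminal + freight + insurance = 137972.21 + 731.28 + 322.18 + 820.97 + 2312.85 + 342.19 = 142501.68
Import duty = 142501.68 × 3% = 4275.05
Buyer bears (B): 731.28 + 322.18 + 820.97 + 2312.85 + 342.19 + 117.30 + 227.76 + 1003.00 = 5877.53
Landed cost (B) = invoice 137972.21 + 5877.53 + duty 4275.05 = 148124.79
Difference = |135594.32 − 148124.79| = 12530.47

Supplier A is cheaper by CHF 12530.47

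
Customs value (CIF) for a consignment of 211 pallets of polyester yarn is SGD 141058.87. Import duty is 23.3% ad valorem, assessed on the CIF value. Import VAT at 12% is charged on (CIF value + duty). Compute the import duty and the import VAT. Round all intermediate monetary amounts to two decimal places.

Import duty: SGD 32866.72; import VAT: SGD 20871.07

Import duty = 141058.87 × 23.3% = 32866.72
VAT base = CIF + duty = 141058.87 + 32866.72 = 173925.59
Import VAT = 173925.59 × 12% = 20871.07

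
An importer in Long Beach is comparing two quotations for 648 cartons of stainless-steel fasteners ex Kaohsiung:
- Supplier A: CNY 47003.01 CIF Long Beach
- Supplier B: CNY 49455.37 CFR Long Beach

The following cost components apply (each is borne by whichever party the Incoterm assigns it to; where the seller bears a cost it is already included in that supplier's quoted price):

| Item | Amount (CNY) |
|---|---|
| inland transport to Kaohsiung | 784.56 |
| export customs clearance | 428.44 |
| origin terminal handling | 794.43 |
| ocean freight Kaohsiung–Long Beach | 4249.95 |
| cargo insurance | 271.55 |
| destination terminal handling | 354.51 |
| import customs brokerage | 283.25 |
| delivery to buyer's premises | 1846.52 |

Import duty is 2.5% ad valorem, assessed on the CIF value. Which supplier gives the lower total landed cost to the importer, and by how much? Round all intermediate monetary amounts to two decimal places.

Supplier A is cheaper by CNY 2792.00

Supplier A (CIF):
The CIF price already equals the CIF value: 47003.01
Import duty = 47003.01 × 2.5% = 1175.08
Buyer bears (A): 354.51 + 283.25 + 1846.52 = 2484.28
Landed cost (A) = invoice 47003.01 + 2484.28 + duty 1175.08 = 50662.37
Supplier B (CFR):
CIF value = CFR price + insurance = 49455.37 + 271.55 = 49726.92
Import duty = 49726.92 × 2.5% = 1243.17
Buyer bears (B): 271.55 + 354.51 + 283.25 + 1846.52 = 2755.83
Landed cost (B) = invoice 49455.37 + 2755.83 + duty 1243.17 = 53454.37
Difference = |50662.37 − 53454.37| = 2792.00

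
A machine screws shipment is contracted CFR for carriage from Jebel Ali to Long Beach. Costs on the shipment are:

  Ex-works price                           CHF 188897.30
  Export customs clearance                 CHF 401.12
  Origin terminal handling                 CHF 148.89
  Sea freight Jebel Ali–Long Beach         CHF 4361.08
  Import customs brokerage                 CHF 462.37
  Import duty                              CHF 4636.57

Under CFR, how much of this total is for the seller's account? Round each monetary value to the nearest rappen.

CFR: the seller pays costs through ocean freight to the destination port, but not insurance.
Seller's account: goods 188897.30 + export clearance 401.12 + origin terminal 148.89 + freight 4361.08 = 193808.39
Buyer's account: brokerage 462.37 + duty 4636.57 = 5098.94

Seller's account: CHF 193808.39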